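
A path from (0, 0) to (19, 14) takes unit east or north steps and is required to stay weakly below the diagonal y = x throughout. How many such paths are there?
Number of paths = 245642760

By the reflection principle (André's argument), the number of monotone paths to (19, 14) with n ≤ m that never go above y = x is C(33, 19) − C(33, 20) = 818809200 − 573166440 = 245642760.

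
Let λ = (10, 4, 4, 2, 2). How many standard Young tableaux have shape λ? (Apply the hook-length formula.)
# SYT of shape (10, 4, 4, 2, 2) = 525275520

Hook-length formula: f^λ = n! / Π hook(c), product over all cells c of the Young diagram. For λ = (10, 4, 4, 2, 2), n = 22 boxes. Hook lengths by row (left-to-right, top-to-bottom): [14, 13, 10, 9, 6, 5, 4, 3, 2, 1]; [7, 6, 3, 2]; [6, 5, 2, 1]; [3, 2]; [2, 1]. Product of hooks = 2139830784000. So f^λ = 22! / 2139830784000 = 1124000727777607680000 / 2139830784000 = 525275520.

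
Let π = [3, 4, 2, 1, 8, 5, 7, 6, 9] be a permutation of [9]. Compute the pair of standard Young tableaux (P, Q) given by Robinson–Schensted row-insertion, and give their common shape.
P = [1, 4, 5, 6, 9] / [2, 7] / [3, 8];  Q = [1, 2, 5, 7, 9] / [3, 6] / [4, 8];  common shape = (5, 2, 2)

Row-insert the values π_1, π_2, … into P one at a time, bumping the leftmost entry strictly greater than the inserted value down to the next row. The recording tableau Q records, in position (i, j), the step at which that cell was added to P.
  Insert 3 (step 1): P = [3];  Q = [1]
  Insert 4 (step 2): P = [3, 4];  Q = [1, 2]
  Insert 2 (step 3): P = [2, 4] / [3];  Q = [1, 2] / [3]
  Insert 1 (step 4): P = [1, 4] / [2] / [3];  Q = [1, 2] / [3] / [4]
  Insert 8 (step 5): P = [1, 4, 8] / [2] / [3];  Q = [1, 2, 5] / [3] / [4]
  Insert 5 (step 6): P = [1, 4, 5] / [2, 8] / [3];  Q = [1, 2, 5] / [3, 6] / [4]
  Insert 7 (step 7): P = [1, 4, 5, 7] / [2, 8] / [3];  Q = [1, 2, 5, 7] / [3, 6] / [4]
  Insert 6 (step 8): P = [1, 4, 5, 6] / [2, 7] / [3, 8];  Q = [1, 2, 5, 7] / [3, 6] / [4, 8]
  Insert 9 (step 9): P = [1, 4, 5, 6, 9] / [2, 7] / [3, 8];  Q = [1, 2, 5, 7, 9] / [3, 6] / [4, 8]
Final shape: (5, 2, 2).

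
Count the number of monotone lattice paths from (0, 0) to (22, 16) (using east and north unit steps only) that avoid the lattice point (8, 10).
Number of paths = 20543914350

Total paths from (0, 0) to (22, 16): C(38, 22) = 22239974430. Paths through (8, 10): (paths (0, 0) → (8, 10)) × (paths (8, 10) → (22, 16)) = C(18, 8) · C(20, 14) = 43758 · 38760 = 1696060080. Avoidance count = 22239974430 − 1696060080 = 20543914350.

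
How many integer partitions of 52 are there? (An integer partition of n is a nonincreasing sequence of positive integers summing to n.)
p(52) = 281589

Compute p(n) via the recurrence p(n, m) = p(n, m−1) + p(n−m, m), where p(n, m) counts partitions of n with all parts ≤ m and p(n) = p(n, n). The base cases are p(0, m) = 1 and p(n, 0) = 0 for n > 0. Filling the table yields p(52) = 281589. (Euler's pentagonal recurrence is an alternative.)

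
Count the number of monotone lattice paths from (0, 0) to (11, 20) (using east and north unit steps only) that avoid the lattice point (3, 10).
Number of paths = 72157527

Total paths from (0, 0) to (11, 20): C(31, 11) = 84672315. Paths through (3, 10): (paths (0, 0) → (3, 10)) × (paths (3, 10) → (11, 20)) = C(13, 3) · C(18, 8) = 286 · 43758 = 12514788. Avoidance count = 84672315 − 12514788 = 72157527.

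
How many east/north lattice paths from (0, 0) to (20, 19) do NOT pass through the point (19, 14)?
Number of paths = 64010409210

Total paths from (0, 0) to (20, 19): C(39, 20) = 68923264410. Paths through (19, 14): (paths (0, 0) → (19, 14)) × (paths (19, 14) → (20, 19)) = C(33, 19) · C(6, 1) = 818809200 · 6 = 4912855200. Avoidance count = 68923264410 − 4912855200 = 64010409210.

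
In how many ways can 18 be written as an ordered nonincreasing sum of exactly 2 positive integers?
p(18, 2 parts) = 9

Partitions of n into exactly k parts are in bijection with partitions of n − k into at most k parts (subtract 1 from each part). So p(18, exactly 2) = p(16, parts ≤ 2). Computing via the recurrence p(m, j) = p(m, j−1) + p(m−j, j) gives 9.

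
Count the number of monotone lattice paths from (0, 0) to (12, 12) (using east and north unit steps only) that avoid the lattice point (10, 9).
Number of paths = 1780376

Total paths from (0, 0) to (12, 12): C(24, 12) = 2704156. Paths through (10, 9): (paths (0, 0) → (10, 9)) × (paths (10, 9) → (12, 12)) = C(19, 10) · C(5, 2) = 92378 · 10 = 923780. Avoidance count = 2704156 − 923780 = 1780376.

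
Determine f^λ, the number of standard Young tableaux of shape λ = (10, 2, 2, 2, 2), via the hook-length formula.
# SYT of shape (10, 2, 2, 2, 2) = 302940

Hook-length formula: f^λ = n! / Π hook(c), product over all cells c of the Young diagram. For λ = (10, 2, 2, 2, 2), n = 18 boxes. Hook lengths by row (left-to-right, top-to-bottom): [14, 13, 8, 7, 6, 5, 4, 3, 2, 1]; [5, 4]; [4, 3]; [3, 2]; [2, 1]. Product of hooks = 21134131200. So f^λ = 18! / 21134131200 = 6402373705728000 / 21134131200 = 302940.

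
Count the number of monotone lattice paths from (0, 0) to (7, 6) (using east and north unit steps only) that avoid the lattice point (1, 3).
Number of paths = 1380

Total paths from (0, 0) to (7, 6): C(13, 7) = 1716. Paths through (1, 3): (paths (0, 0) → (1, 3)) × (paths (1, 3) → (7, 6)) = C(4, 1) · C(9, 6) = 4 · 84 = 336. Avoidance count = 1716 − 336 = 1380.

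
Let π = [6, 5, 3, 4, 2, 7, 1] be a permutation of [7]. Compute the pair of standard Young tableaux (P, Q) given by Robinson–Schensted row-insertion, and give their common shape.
P = [1, 4, 7] / [2] / [3] / [5] / [6];  Q = [1, 4, 6] / [2] / [3] / [5] / [7];  common shape = (3, 1, 1, 1, 1)

Row-insert the values π_1, π_2, … into P one at a time, bumping the leftmost entry strictly greater than the inserted value down to the next row. The recording tableau Q records, in position (i, j), the step at which that cell was added to P.
  Insert 6 (step 1): P = [6];  Q = [1]
  Insert 5 (step 2): P = [5] / [6];  Q = [1] / [2]
  Insert 3 (step 3): P = [3] / [5] / [6];  Q = [1] / [2] / [3]
  Insert 4 (step 4): P = [3, 4] / [5] / [6];  Q = [1, 4] / [2] / [3]
  Insert 2 (step 5): P = [2, 4] / [3] / [5] / [6];  Q = [1, 4] / [2] / [3] / [5]
  Insert 7 (step 6): P = [2, 4, 7] / [3] / [5] / [6];  Q = [1, 4, 6] / [2] / [3] / [5]
  Insert 1 (step 7): P = [1, 4, 7] / [2] / [3] / [5] / [6];  Q = [1, 4, 6] / [2] / [3] / [5] / [7]
Final shape: (3, 1, 1, 1, 1).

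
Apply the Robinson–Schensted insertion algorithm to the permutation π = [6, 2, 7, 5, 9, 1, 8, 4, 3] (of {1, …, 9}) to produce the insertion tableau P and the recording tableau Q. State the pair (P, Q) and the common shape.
P = [1, 3, 8] / [2, 4, 9] / [5, 7] / [6];  Q = [1, 3, 5] / [2, 4, 7] / [6, 8] / [9];  common shape = (3, 3, 2, 1)

Row-insert the values π_1, π_2, … into P one at a time, bumping the leftmost entry strictly greater than the inserted value down to the next row. The recording tableau Q records, in position (i, j), the step at which that cell was added to P.
  Insert 6 (step 1): P = [6];  Q = [1]
  Insert 2 (step 2): P = [2] / [6];  Q = [1] / [2]
  Insert 7 (step 3): P = [2, 7] / [6];  Q = [1, 3] / [2]
  Insert 5 (step 4): P = [2, 5] / [6, 7];  Q = [1, 3] / [2, 4]
  Insert 9 (step 5): P = [2, 5, 9] / [6, 7];  Q = [1, 3, 5] / [2, 4]
  Insert 1 (step 6): P = [1, 5, 9] / [2, 7] / [6];  Q = [1, 3, 5] / [2, 4] / [6]
  Insert 8 (step 7): P = [1, 5, 8] / [2, 7, 9] / [6];  Q = [1, 3, 5] / [2, 4, 7] / [6]
  Insert 4 (step 8): P = [1, 4, 8] / [2, 5, 9] / [6, 7];  Q = [1, 3, 5] / [2, 4, 7] / [6, 8]
  Insert 3 (step 9): P = [1, 3, 8] / [2, 4, 9] / [5, 7] / [6];  Q = [1, 3, 5] / [2, 4, 7] / [6, 8] / [9]
Final shape: (3, 3, 2, 1).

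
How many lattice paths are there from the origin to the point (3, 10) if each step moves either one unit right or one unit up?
Number of paths = 286

A monotone lattice path from (0, 0) to (3, 10) consists of 3 east steps and 10 north steps in some order, so it is determined by which 3 of the 13 steps are east. The count is C(13, 3) = 286.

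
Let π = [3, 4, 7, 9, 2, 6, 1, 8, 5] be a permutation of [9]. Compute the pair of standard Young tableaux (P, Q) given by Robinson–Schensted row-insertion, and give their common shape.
P = [1, 4, 5, 8] / [2, 6, 9] / [3, 7];  Q = [1, 2, 3, 4] / [5, 6, 8] / [7, 9];  common shape = (4, 3, 2)

Row-insert the values π_1, π_2, … into P one at a time, bumping the leftmost entry strictly greater than the inserted value down to the next row. The recording tableau Q records, in position (i, j), the step at which that cell was added to P.
  Insert 3 (step 1): P = [3];  Q = [1]
  Insert 4 (step 2): P = [3, 4];  Q = [1, 2]
  Insert 7 (step 3): P = [3, 4, 7];  Q = [1, 2, 3]
  Insert 9 (step 4): P = [3, 4, 7, 9];  Q = [1, 2, 3, 4]
  Insert 2 (step 5): P = [2, 4, 7, 9] / [3];  Q = [1, 2, 3, 4] / [5]
  Insert 6 (step 6): P = [2, 4, 6, 9] / [3, 7];  Q = [1, 2, 3, 4] / [5, 6]
  Insert 1 (step 7): P = [1, 4, 6, 9] / [2, 7] / [3];  Q = [1, 2, 3, 4] / [5, 6] / [7]
  Insert 8 (step 8): P = [1, 4, 6, 8] / [2, 7, 9] / [3];  Q = [1, 2, 3, 4] / [5, 6, 8] / [7]
  Insert 5 (step 9): P = [1, 4, 5, 8] / [2, 6, 9] / [3, 7];  Q = [1, 2, 3, 4] / [5, 6, 8] / [7, 9]
Final shape: (4, 3, 2).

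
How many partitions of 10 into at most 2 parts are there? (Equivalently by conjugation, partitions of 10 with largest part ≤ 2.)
p(10, parts ≤ 2) = 6

Partitions of 10 with all parts ≤ 2: 2+2+2+2+2, 2+2+2+2+1+1, 2+2+2+1+1+1+1, 2+2+1+1+1+1+1+1, 2+1+1+1+1+1+1+1+1, 1+1+1+1+1+1+1+1+1+1. Count = 6.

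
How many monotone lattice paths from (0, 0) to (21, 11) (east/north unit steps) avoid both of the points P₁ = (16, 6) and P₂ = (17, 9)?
Number of paths = 67830534

Inclusion–exclusion. Total paths: C(32, 21) = 129024480. Through P₁: C(22, 16)·C(10, 5) = 18802476. Through P₂: C(26, 17)·C(6, 4) = 46868250. Since P₁ is strictly southwest of P₂, a monotone path through both must visit P₁ then P₂; paths through both = C(22, 16)·C(4, 1)·C(6, 4) = 4476780. Avoid both = 129024480 − 18802476 − 46868250 + 4476780 = 67830534.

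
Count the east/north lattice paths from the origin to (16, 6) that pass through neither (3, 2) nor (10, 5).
Number of paths = 38192

Inclusion–exclusion. Total paths: C(22, 16) = 74613. Through P₁: C(5, 3)·C(17, 13) = 23800. Through P₂: C(15, 10)·C(7, 6) = 21021. Since P₁ is strictly southwest of P₂, a monotone path through both must visit P₁ then P₂; paths through both = C(5, 3)·C(10, 7)·C(7, 6) = 8400. Avoid both = 74613 − 23800 − 21021 + 8400 = 38192.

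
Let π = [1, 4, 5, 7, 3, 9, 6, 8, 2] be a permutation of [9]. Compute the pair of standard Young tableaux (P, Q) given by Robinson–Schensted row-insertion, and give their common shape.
P = [1, 2, 5, 6, 8] / [3, 7, 9] / [4];  Q = [1, 2, 3, 4, 6] / [5, 7, 8] / [9];  common shape = (5, 3, 1)

Row-insert the values π_1, π_2, … into P one at a time, bumping the leftmost entry strictly greater than the inserted value down to the next row. The recording tableau Q records, in position (i, j), the step at which that cell was added to P.
  Insert 1 (step 1): P = [1];  Q = [1]
  Insert 4 (step 2): P = [1, 4];  Q = [1, 2]
  Insert 5 (step 3): P = [1, 4, 5];  Q = [1, 2, 3]
  Insert 7 (step 4): P = [1, 4, 5, 7];  Q = [1, 2, 3, 4]
  Insert 3 (step 5): P = [1, 3, 5, 7] / [4];  Q = [1, 2, 3, 4] / [5]
  Insert 9 (step 6): P = [1, 3, 5, 7, 9] / [4];  Q = [1, 2, 3, 4, 6] / [5]
  Insert 6 (step 7): P = [1, 3, 5, 6, 9] / [4, 7];  Q = [1, 2, 3, 4, 6] / [5, 7]
  Insert 8 (step 8): P = [1, 3, 5, 6, 8] / [4, 7, 9];  Q = [1, 2, 3, 4, 6] / [5, 7, 8]
  Insert 2 (step 9): P = [1, 2, 5, 6, 8] / [3, 7, 9] / [4];  Q = [1, 2, 3, 4, 6] / [5, 7, 8] / [9]
Final shape: (5, 3, 1).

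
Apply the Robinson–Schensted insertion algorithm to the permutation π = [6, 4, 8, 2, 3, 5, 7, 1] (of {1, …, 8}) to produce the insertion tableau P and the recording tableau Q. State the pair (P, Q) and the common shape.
P = [1, 3, 5, 7] / [2, 8] / [4] / [6];  Q = [1, 3, 6, 7] / [2, 5] / [4] / [8];  common shape = (4, 2, 1, 1)

Row-insert the values π_1, π_2, … into P one at a time, bumping the leftmost entry strictly greater than the inserted value down to the next row. The recording tableau Q records, in position (i, j), the step at which that cell was added to P.
  Insert 6 (step 1): P = [6];  Q = [1]
  Insert 4 (step 2): P = [4] / [6];  Q = [1] / [2]
  Insert 8 (step 3): P = [4, 8] / [6];  Q = [1, 3] / [2]
  Insert 2 (step 4): P = [2, 8] / [4] / [6];  Q = [1, 3] / [2] / [4]
  Insert 3 (step 5): P = [2, 3] / [4, 8] / [6];  Q = [1, 3] / [2, 5] / [4]
  Insert 5 (step 6): P = [2, 3, 5] / [4, 8] / [6];  Q = [1, 3, 6] / [2, 5] / [4]
  Insert 7 (step 7): P = [2, 3, 5, 7] / [4, 8] / [6];  Q = [1, 3, 6, 7] / [2, 5] / [4]
  Insert 1 (step 8): P = [1, 3, 5, 7] / [2, 8] / [4] / [6];  Q = [1, 3, 6, 7] / [2, 5] / [4] / [8]
Final shape: (4, 2, 1, 1).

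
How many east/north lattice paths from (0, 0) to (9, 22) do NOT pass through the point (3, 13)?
Number of paths = 17357275

Total paths from (0, 0) to (9, 22): C(31, 9) = 20160075. Paths through (3, 13): (paths (0, 0) → (3, 13)) × (paths (3, 13) → (9, 22)) = C(16, 3) · C(15, 6) = 560 · 5005 = 2802800. Avoidance count = 20160075 − 2802800 = 17357275.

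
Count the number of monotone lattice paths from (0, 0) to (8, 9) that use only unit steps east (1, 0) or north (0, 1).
Number of paths = 24310

A monotone lattice path from (0, 0) to (8, 9) consists of 8 east steps and 9 north steps in some order, so it is determined by which 8 of the 17 steps are east. The count is C(17, 8) = 24310.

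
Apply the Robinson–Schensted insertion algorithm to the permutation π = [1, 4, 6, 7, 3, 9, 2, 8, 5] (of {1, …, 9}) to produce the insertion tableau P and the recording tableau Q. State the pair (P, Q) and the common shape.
P = [1, 2, 5, 7, 8] / [3, 6] / [4, 9];  Q = [1, 2, 3, 4, 6] / [5, 8] / [7, 9];  common shape = (5, 2, 2)

Row-insert the values π_1, π_2, … into P one at a time, bumping the leftmost entry strictly greater than the inserted value down to the next row. The recording tableau Q records, in position (i, j), the step at which that cell was added to P.
  Insert 1 (step 1): P = [1];  Q = [1]
  Insert 4 (step 2): P = [1, 4];  Q = [1, 2]
  Insert 6 (step 3): P = [1, 4, 6];  Q = [1, 2, 3]
  Insert 7 (step 4): P = [1, 4, 6, 7];  Q = [1, 2, 3, 4]
  Insert 3 (step 5): P = [1, 3, 6, 7] / [4];  Q = [1, 2, 3, 4] / [5]
  Insert 9 (step 6): P = [1, 3, 6, 7, 9] / [4];  Q = [1, 2, 3, 4, 6] / [5]
  Insert 2 (step 7): P = [1, 2, 6, 7, 9] / [3] / [4];  Q = [1, 2, 3, 4, 6] / [5] / [7]
  Insert 8 (step 8): P = [1, 2, 6, 7, 8] / [3, 9] / [4];  Q = [1, 2, 3, 4, 6] / [5, 8] / [7]
  Insert 5 (step 9): P = [1, 2, 5, 7, 8] / [3, 6] / [4, 9];  Q = [1, 2, 3, 4, 6] / [5, 8] / [7, 9]
Final shape: (5, 2, 2).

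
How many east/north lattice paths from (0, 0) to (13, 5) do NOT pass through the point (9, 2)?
Number of paths = 6643

Total paths from (0, 0) to (13, 5): C(18, 13) = 8568. Paths through (9, 2): (paths (0, 0) → (9, 2)) × (paths (9, 2) → (13, 5)) = C(11, 9) · C(7, 4) = 55 · 35 = 1925. Avoidance count = 8568 − 1925 = 6643.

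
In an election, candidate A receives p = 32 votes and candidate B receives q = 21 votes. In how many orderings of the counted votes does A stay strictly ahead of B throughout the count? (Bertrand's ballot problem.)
Strict-lead orderings = 65997186039785

Total orderings of the 53 votes with 32 for A: C(53, 32) = 317986441828055. By the Bertrand ballot formula (Cycle Lemma / reflection principle), the number of orderings in which A is strictly ahead of B throughout is (p − q)/(p + q) · C(p + q, p) = (32 − 21)/(32 + 21) · 317986441828055 = 65997186039785.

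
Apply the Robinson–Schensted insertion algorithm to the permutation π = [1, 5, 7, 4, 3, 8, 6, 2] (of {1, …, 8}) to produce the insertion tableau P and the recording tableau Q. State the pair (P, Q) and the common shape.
P = [1, 2, 6, 8] / [3, 7] / [4] / [5];  Q = [1, 2, 3, 6] / [4, 7] / [5] / [8];  common shape = (4, 2, 1, 1)

Row-insert the values π_1, π_2, … into P one at a time, bumping the leftmost entry strictly greater than the inserted value down to the next row. The recording tableau Q records, in position (i, j), the step at which that cell was added to P.
  Insert 1 (step 1): P = [1];  Q = [1]
  Insert 5 (step 2): P = [1, 5];  Q = [1, 2]
  Insert 7 (step 3): P = [1, 5, 7];  Q = [1, 2, 3]
  Insert 4 (step 4): P = [1, 4, 7] / [5];  Q = [1, 2, 3] / [4]
  Insert 3 (step 5): P = [1, 3, 7] / [4] / [5];  Q = [1, 2, 3] / [4] / [5]
  Insert 8 (step 6): P = [1, 3, 7, 8] / [4] / [5];  Q = [1, 2, 3, 6] / [4] / [5]
  Insert 6 (step 7): P = [1, 3, 6, 8] / [4, 7] / [5];  Q = [1, 2, 3, 6] / [4, 7] / [5]
  Insert 2 (step 8): P = [1, 2, 6, 8] / [3, 7] / [4] / [5];  Q = [1, 2, 3, 6] / [4, 7] / [5] / [8]
Final shape: (4, 2, 1, 1).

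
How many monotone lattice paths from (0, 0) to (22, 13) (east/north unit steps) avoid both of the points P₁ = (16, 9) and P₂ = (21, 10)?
Number of paths = 918935790

Inclusion–exclusion. Total paths: C(35, 22) = 1476337800. Through P₁: C(25, 16)·C(10, 6) = 429024750. Through P₂: C(31, 21)·C(4, 1) = 177408660. Since P₁ is strictly southwest of P₂, a monotone path through both must visit P₁ then P₂; paths through both = C(25, 16)·C(6, 5)·C(4, 1) = 49031400. Avoid both = 1476337800 − 429024750 − 177408660 + 49031400 = 918935790.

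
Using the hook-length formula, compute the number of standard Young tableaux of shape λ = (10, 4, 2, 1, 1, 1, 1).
# SYT of shape (10, 4, 2, 1, 1, 1, 1) = 25718875

Hook-length formula: f^λ = n! / Π hook(c), product over all cells c of the Young diagram. For λ = (10, 4, 2, 1, 1, 1, 1), n = 20 boxes. Hook lengths by row (left-to-right, top-to-bottom): [16, 11, 9, 8, 6, 5, 4, 3, 2, 1]; [9, 4, 2, 1]; [6, 1]; [4]; [3]; [2]; [1]. Product of hooks = 94595973120. So f^λ = 20! / 94595973120 = 2432902008176640000 / 94595973120 = 25718875.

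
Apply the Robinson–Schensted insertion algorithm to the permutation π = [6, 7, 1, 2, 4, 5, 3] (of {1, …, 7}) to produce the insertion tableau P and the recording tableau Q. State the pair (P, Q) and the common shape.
P = [1, 2, 3, 5] / [4, 7] / [6];  Q = [1, 2, 5, 6] / [3, 4] / [7];  common shape = (4, 2, 1)

Row-insert the values π_1, π_2, … into P one at a time, bumping the leftmost entry strictly greater than the inserted value down to the next row. The recording tableau Q records, in position (i, j), the step at which that cell was added to P.
  Insert 6 (step 1): P = [6];  Q = [1]
  Insert 7 (step 2): P = [6, 7];  Q = [1, 2]
  Insert 1 (step 3): P = [1, 7] / [6];  Q = [1, 2] / [3]
  Insert 2 (step 4): P = [1, 2] / [6, 7];  Q = [1, 2] / [3, 4]
  Insert 4 (step 5): P = [1, 2, 4] / [6, 7];  Q = [1, 2, 5] / [3, 4]
  Insert 5 (step 6): P = [1, 2, 4, 5] / [6, 7];  Q = [1, 2, 5, 6] / [3, 4]
  Insert 3 (step 7): P = [1, 2, 3, 5] / [4, 7] / [6];  Q = [1, 2, 5, 6] / [3, 4] / [7]
Final shape: (4, 2, 1).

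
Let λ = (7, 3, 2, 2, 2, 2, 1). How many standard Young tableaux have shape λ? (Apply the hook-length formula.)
# SYT of shape (7, 3, 2, 2, 2, 2, 1) = 14244300

Hook-length formula: f^λ = n! / Π hook(c), product over all cells c of the Young diagram. For λ = (7, 3, 2, 2, 2, 2, 1), n = 19 boxes. Hook lengths by row (left-to-right, top-to-bottom): [13, 11, 6, 4, 3, 2, 1]; [8, 6, 1]; [6, 4]; [5, 3]; [4, 2]; [3, 1]; [1]. Product of hooks = 8539914240. So f^λ = 19! / 8539914240 = 121645100408832000 / 8539914240 = 14244300.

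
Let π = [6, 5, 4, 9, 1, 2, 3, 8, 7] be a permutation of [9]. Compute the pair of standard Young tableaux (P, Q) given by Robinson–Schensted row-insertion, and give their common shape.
P = [1, 2, 3, 7] / [4, 8] / [5, 9] / [6];  Q = [1, 4, 7, 8] / [2, 6] / [3, 9] / [5];  common shape = (4, 2, 2, 1)

Row-insert the values π_1, π_2, … into P one at a time, bumping the leftmost entry strictly greater than the inserted value down to the next row. The recording tableau Q records, in position (i, j), the step at which that cell was added to P.
  Insert 6 (step 1): P = [6];  Q = [1]
  Insert 5 (step 2): P = [5] / [6];  Q = [1] / [2]
  Insert 4 (step 3): P = [4] / [5] / [6];  Q = [1] / [2] / [3]
  Insert 9 (step 4): P = [4, 9] / [5] / [6];  Q = [1, 4] / [2] / [3]
  Insert 1 (step 5): P = [1, 9] / [4] / [5] / [6];  Q = [1, 4] / [2] / [3] / [5]
  Insert 2 (step 6): P = [1, 2] / [4, 9] / [5] / [6];  Q = [1, 4] / [2, 6] / [3] / [5]
  Insert 3 (step 7): P = [1, 2, 3] / [4, 9] / [5] / [6];  Q = [1, 4, 7] / [2, 6] / [3] / [5]
  Insert 8 (step 8): P = [1, 2, 3, 8] / [4, 9] / [5] / [6];  Q = [1, 4, 7, 8] / [2, 6] / [3] / [5]
  Insert 7 (step 9): P = [1, 2, 3, 7] / [4, 8] / [5, 9] / [6];  Q = [1, 4, 7, 8] / [2, 6] / [3, 9] / [5]
Final shape: (4, 2, 2, 1).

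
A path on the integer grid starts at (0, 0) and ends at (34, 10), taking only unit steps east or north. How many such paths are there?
Number of paths = 2481256778

A monotone lattice path from (0, 0) to (34, 10) consists of 34 east steps and 10 north steps in some order, so it is determined by which 34 of the 44 steps are east. The count is C(44, 34) = 2481256778.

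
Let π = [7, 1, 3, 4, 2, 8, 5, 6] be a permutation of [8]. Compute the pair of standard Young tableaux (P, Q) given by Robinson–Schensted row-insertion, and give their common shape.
P = [1, 2, 4, 5, 6] / [3, 8] / [7];  Q = [1, 3, 4, 6, 8] / [2, 7] / [5];  common shape = (5, 2, 1)

Row-insert the values π_1, π_2, … into P one at a time, bumping the leftmost entry strictly greater than the inserted value down to the next row. The recording tableau Q records, in position (i, j), the step at which that cell was added to P.
  Insert 7 (step 1): P = [7];  Q = [1]
  Insert 1 (step 2): P = [1] / [7];  Q = [1] / [2]
  Insert 3 (step 3): P = [1, 3] / [7];  Q = [1, 3] / [2]
  Insert 4 (step 4): P = [1, 3, 4] / [7];  Q = [1, 3, 4] / [2]
  Insert 2 (step 5): P = [1, 2, 4] / [3] / [7];  Q = [1, 3, 4] / [2] / [5]
  Insert 8 (step 6): P = [1, 2, 4, 8] / [3] / [7];  Q = [1, 3, 4, 6] / [2] / [5]
  Insert 5 (step 7): P = [1, 2, 4, 5] / [3, 8] / [7];  Q = [1, 3, 4, 6] / [2, 7] / [5]
  Insert 6 (step 8): P = [1, 2, 4, 5, 6] / [3, 8] / [7];  Q = [1, 3, 4, 6, 8] / [2, 7] / [5]
Final shape: (5, 2, 1).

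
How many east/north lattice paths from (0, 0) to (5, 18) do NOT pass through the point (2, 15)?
Number of paths = 30929

Total paths from (0, 0) to (5, 18): C(23, 5) = 33649. Paths through (2, 15): (paths (0, 0) → (2, 15)) × (paths (2, 15) → (5, 18)) = C(17, 2) · C(6, 3) = 136 · 20 = 2720. Avoidance count = 33649 − 2720 = 30929.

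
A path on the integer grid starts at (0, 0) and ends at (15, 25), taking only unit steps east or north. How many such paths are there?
Number of paths = 40225345056

A monotone lattice path from (0, 0) to (15, 25) consists of 15 east steps and 25 north steps in some order, so it is determined by which 15 of the 40 steps are east. The count is C(40, 15) = 40225345056.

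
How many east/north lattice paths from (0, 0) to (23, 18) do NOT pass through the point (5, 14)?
Number of paths = 202027581780

Total paths from (0, 0) to (23, 18): C(41, 23) = 202112640600. Paths through (5, 14): (paths (0, 0) → (5, 14)) × (paths (5, 14) → (23, 18)) = C(19, 5) · C(22, 18) = 11628 · 7315 = 85058820. Avoidance count = 202112640600 − 85058820 = 202027581780.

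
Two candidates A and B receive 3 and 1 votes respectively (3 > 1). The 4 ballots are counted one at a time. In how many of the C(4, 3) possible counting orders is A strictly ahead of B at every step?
Strict-lead orderings = 2

Total orderings of the 4 votes with 3 for A: C(4, 3) = 4. By the Bertrand ballot formula (Cycle Lemma / reflection principle), the number of orderings in which A is strictly ahead of B throughout is (p − q)/(p + q) · C(p + q, p) = (3 − 1)/(3 + 1) · 4 = 2.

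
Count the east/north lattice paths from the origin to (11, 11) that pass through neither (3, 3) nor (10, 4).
Number of paths = 441304

Inclusion–exclusion. Total paths: C(22, 11) = 705432. Through P₁: C(6, 3)·C(16, 8) = 257400. Through P₂: C(14, 10)·C(8, 1) = 8008. Since P₁ is strictly southwest of P₂, a monotone path through both must visit P₁ then P₂; paths through both = C(6, 3)·C(8, 7)·C(8, 1) = 1280. Avoid both = 705432 − 257400 − 8008 + 1280 = 441304.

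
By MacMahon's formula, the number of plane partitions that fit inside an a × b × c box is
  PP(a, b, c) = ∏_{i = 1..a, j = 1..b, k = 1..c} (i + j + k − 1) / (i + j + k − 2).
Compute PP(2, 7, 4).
PP(2, 7, 4) = 32670

Evaluate the triple product over i = 1..2, j = 1..7, k = 1..4. The factors are (2/1) · (3/2) · (4/3) · (5/4) · (3/2) · (4/3) · (5/4) · (6/5) · … (56 factors total). The numerators and denominators telescope so the product is an integer; carrying out the multiplication exactly gives PP(2, 7, 4) = 32670.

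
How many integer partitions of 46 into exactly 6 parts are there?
p(46, 6 parts) = 3692

Partitions of n into exactly k parts are in bijection with partitions of n − k into at most k parts (subtract 1 from each part). So p(46, exactly 6) = p(40, parts ≤ 6). Computing via the recurrence p(m, j) = p(m, j−1) + p(m−j, j) gives 3692.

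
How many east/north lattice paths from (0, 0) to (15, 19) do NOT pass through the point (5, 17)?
Number of paths = 1854229476

Total paths from (0, 0) to (15, 19): C(34, 15) = 1855967520. Paths through (5, 17): (paths (0, 0) → (5, 17)) × (paths (5, 17) → (15, 19)) = C(22, 5) · C(12, 10) = 26334 · 66 = 1738044. Avoidance count = 1855967520 − 1738044 = 1854229476.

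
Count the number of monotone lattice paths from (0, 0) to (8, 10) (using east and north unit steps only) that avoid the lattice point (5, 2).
Number of paths = 40293

Total paths from (0, 0) to (8, 10): C(18, 8) = 43758. Paths through (5, 2): (paths (0, 0) → (5, 2)) × (paths (5, 2) → (8, 10)) = C(7, 5) · C(11, 3) = 21 · 165 = 3465. Avoidance count = 43758 − 3465 = 40293.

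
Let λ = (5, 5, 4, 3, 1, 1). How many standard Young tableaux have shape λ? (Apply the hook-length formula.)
# SYT of shape (5, 5, 4, 3, 1, 1) = 26604864

Hook-length formula: f^λ = n! / Π hook(c), product over all cells c of the Young diagram. For λ = (5, 5, 4, 3, 1, 1), n = 19 boxes. Hook lengths by row (left-to-right, top-to-bottom): [10, 7, 6, 4, 2]; [9, 6, 5, 3, 1]; [7, 4, 3, 1]; [5, 2, 1]; [2]; [1]. Product of hooks = 4572288000. So f^λ = 19! / 4572288000 = 121645100408832000 / 4572288000 = 26604864.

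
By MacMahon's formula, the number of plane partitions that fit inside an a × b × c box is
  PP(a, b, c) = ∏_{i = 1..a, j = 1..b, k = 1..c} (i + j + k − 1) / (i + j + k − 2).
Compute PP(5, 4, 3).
PP(5, 4, 3) = 116424

Evaluate the triple product over i = 1..5, j = 1..4, k = 1..3. The factors are (2/1) · (3/2) · (4/3) · (3/2) · (4/3) · (5/4) · (4/3) · (5/4) · … (60 factors total). The numerators and denominators telescope so the product is an integer; carrying out the multiplication exactly gives PP(5, 4, 3) = 116424.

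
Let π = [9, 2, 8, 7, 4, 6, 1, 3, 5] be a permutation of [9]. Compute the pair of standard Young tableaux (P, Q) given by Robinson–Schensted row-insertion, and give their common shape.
P = [1, 3, 5] / [2, 4, 6] / [7] / [8] / [9];  Q = [1, 3, 6] / [2, 8, 9] / [4] / [5] / [7];  common shape = (3, 3, 1, 1, 1)

Row-insert the values π_1, π_2, … into P one at a time, bumping the leftmost entry strictly greater than the inserted value down to the next row. The recording tableau Q records, in position (i, j), the step at which that cell was added to P.
  Insert 9 (step 1): P = [9];  Q = [1]
  Insert 2 (step 2): P = [2] / [9];  Q = [1] / [2]
  Insert 8 (step 3): P = [2, 8] / [9];  Q = [1, 3] / [2]
  Insert 7 (step 4): P = [2, 7] / [8] / [9];  Q = [1, 3] / [2] / [4]
  Insert 4 (step 5): P = [2, 4] / [7] / [8] / [9];  Q = [1, 3] / [2] / [4] / [5]
  Insert 6 (step 6): P = [2, 4, 6] / [7] / [8] / [9];  Q = [1, 3, 6] / [2] / [4] / [5]
  Insert 1 (step 7): P = [1, 4, 6] / [2] / [7] / [8] / [9];  Q = [1, 3, 6] / [2] / [4] / [5] / [7]
  Insert 3 (step 8): P = [1, 3, 6] / [2, 4] / [7] / [8] / [9];  Q = [1, 3, 6] / [2, 8] / [4] / [5] / [7]
  Insert 5 (step 9): P = [1, 3, 5] / [2, 4, 6] / [7] / [8] / [9];  Q = [1, 3, 6] / [2, 8, 9] / [4] / [5] / [7]
Final shape: (3, 3, 1, 1, 1).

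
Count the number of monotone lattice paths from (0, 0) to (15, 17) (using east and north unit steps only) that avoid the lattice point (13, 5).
Number of paths = 564943032

Total paths from (0, 0) to (15, 17): C(32, 15) = 565722720. Paths through (13, 5): (paths (0, 0) → (13, 5)) × (paths (13, 5) → (15, 17)) = C(18, 13) · C(14, 2) = 8568 · 91 = 779688. Avoidance count = 565722720 − 779688 = 564943032.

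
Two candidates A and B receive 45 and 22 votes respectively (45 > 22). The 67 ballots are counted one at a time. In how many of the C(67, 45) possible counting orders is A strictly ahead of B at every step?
Strict-lead orderings = 93115841412899760

Total orderings of the 67 votes with 45 for A: C(67, 45) = 271250494550621040. By the Bertrand ballot formula (Cycle Lemma / reflection principle), the number of orderings in which A is strictly ahead of B throughout is (p − q)/(p + q) · C(p + q, p) = (45 − 22)/(45 + 22) · 271250494550621040 = 93115841412899760.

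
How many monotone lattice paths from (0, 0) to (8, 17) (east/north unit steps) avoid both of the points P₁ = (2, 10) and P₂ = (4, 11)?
Number of paths = 723249

Inclusion–exclusion. Total paths: C(25, 8) = 1081575. Through P₁: C(12, 2)·C(13, 6) = 113256. Through P₂: C(15, 4)·C(10, 4) = 286650. Since P₁ is strictly southwest of P₂, a monotone path through both must visit P₁ then P₂; paths through both = C(12, 2)·C(3, 2)·C(10, 4) = 41580. Avoid both = 1081575 − 113256 − 286650 + 41580 = 723249.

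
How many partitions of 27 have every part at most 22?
p(27, parts ≤ 22) = 2998

Use the recurrence p(n, m) = p(n, m−1) + p(n−m, m): either the largest part is < m (count p(n, m−1)) or the largest part is exactly m (remove one copy of m, count p(n−m, m)). With p(0, ·) = 1 this gives p(27, parts ≤ 22) = 2998. (By conjugating Young diagrams, this also counts partitions of 27 into at most 22 parts.)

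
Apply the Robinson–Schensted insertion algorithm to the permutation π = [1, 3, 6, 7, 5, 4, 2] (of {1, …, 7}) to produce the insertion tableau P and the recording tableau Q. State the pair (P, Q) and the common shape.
P = [1, 2, 4, 7] / [3] / [5] / [6];  Q = [1, 2, 3, 4] / [5] / [6] / [7];  common shape = (4, 1, 1, 1)

Row-insert the values π_1, π_2, … into P one at a time, bumping the leftmost entry strictly greater than the inserted value down to the next row. The recording tableau Q records, in position (i, j), the step at which that cell was added to P.
  Insert 1 (step 1): P = [1];  Q = [1]
  Insert 3 (step 2): P = [1, 3];  Q = [1, 2]
  Insert 6 (step 3): P = [1, 3, 6];  Q = [1, 2, 3]
  Insert 7 (step 4): P = [1, 3, 6, 7];  Q = [1, 2, 3, 4]
  Insert 5 (step 5): P = [1, 3, 5, 7] / [6];  Q = [1, 2, 3, 4] / [5]
  Insert 4 (step 6): P = [1, 3, 4, 7] / [5] / [6];  Q = [1, 2, 3, 4] / [5] / [6]
  Insert 2 (step 7): P = [1, 2, 4, 7] / [3] / [5] / [6];  Q = [1, 2, 3, 4] / [5] / [6] / [7]
Final shape: (4, 1, 1, 1).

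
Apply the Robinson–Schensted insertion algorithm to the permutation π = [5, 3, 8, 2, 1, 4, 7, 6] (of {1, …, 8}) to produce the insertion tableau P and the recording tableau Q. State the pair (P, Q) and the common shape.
P = [1, 4, 6] / [2, 7] / [3, 8] / [5];  Q = [1, 3, 7] / [2, 6] / [4, 8] / [5];  common shape = (3, 2, 2, 1)

Row-insert the values π_1, π_2, … into P one at a time, bumping the leftmost entry strictly greater than the inserted value down to the next row. The recording tableau Q records, in position (i, j), the step at which that cell was added to P.
  Insert 5 (step 1): P = [5];  Q = [1]
  Insert 3 (step 2): P = [3] / [5];  Q = [1] / [2]
  Insert 8 (step 3): P = [3, 8] / [5];  Q = [1, 3] / [2]
  Insert 2 (step 4): P = [2, 8] / [3] / [5];  Q = [1, 3] / [2] / [4]
  Insert 1 (step 5): P = [1, 8] / [2] / [3] / [5];  Q = [1, 3] / [2] / [4] / [5]
  Insert 4 (step 6): P = [1, 4] / [2, 8] / [3] / [5];  Q = [1, 3] / [2, 6] / [4] / [5]
  Insert 7 (step 7): P = [1, 4, 7] / [2, 8] / [3] / [5];  Q = [1, 3, 7] / [2, 6] / [4] / [5]
  Insert 6 (step 8): P = [1, 4, 6] / [2, 7] / [3, 8] / [5];  Q = [1, 3, 7] / [2, 6] / [4, 8] / [5]
Final shape: (3, 2, 2, 1).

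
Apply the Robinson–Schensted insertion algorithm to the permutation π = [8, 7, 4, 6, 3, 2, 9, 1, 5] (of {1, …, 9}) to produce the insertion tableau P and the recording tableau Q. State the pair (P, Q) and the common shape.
P = [1, 5, 9] / [2, 6] / [3] / [4] / [7] / [8];  Q = [1, 4, 7] / [2, 9] / [3] / [5] / [6] / [8];  common shape = (3, 2, 1, 1, 1, 1)

Row-insert the values π_1, π_2, … into P one at a time, bumping the leftmost entry strictly greater than the inserted value down to the next row. The recording tableau Q records, in position (i, j), the step at which that cell was added to P.
  Insert 8 (step 1): P = [8];  Q = [1]
  Insert 7 (step 2): P = [7] / [8];  Q = [1] / [2]
  Insert 4 (step 3): P = [4] / [7] / [8];  Q = [1] / [2] / [3]
  Insert 6 (step 4): P = [4, 6] / [7] / [8];  Q = [1, 4] / [2] / [3]
  Insert 3 (step 5): P = [3, 6] / [4] / [7] / [8];  Q = [1, 4] / [2] / [3] / [5]
  Insert 2 (step 6): P = [2, 6] / [3] / [4] / [7] / [8];  Q = [1, 4] / [2] / [3] / [5] / [6]
  Insert 9 (step 7): P = [2, 6, 9] / [3] / [4] / [7] / [8];  Q = [1, 4, 7] / [2] / [3] / [5] / [6]
  Insert 1 (step 8): P = [1, 6, 9] / [2] / [3] / [4] / [7] / [8];  Q = [1, 4, 7] / [2] / [3] / [5] / [6] / [8]
  Insert 5 (step 9): P = [1, 5, 9] / [2, 6] / [3] / [4] / [7] / [8];  Q = [1, 4, 7] / [2, 9] / [3] / [5] / [6] / [8]
Final shape: (3, 2, 1, 1, 1, 1).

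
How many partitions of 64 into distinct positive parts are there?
q(64) = 16444

A partition into distinct parts is a strictly decreasing sequence summing to n. The recurrence d(n, m) = d(n, m−1) + d(n−m, m−1) (use part m at most once) with q(n) = d(n, n) gives q(64) = 16444. (Euler's theorem: # distinct-part partitions = # odd-part partitions.)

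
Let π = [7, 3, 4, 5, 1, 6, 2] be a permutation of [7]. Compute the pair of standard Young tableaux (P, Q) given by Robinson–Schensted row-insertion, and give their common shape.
P = [1, 2, 5, 6] / [3, 4] / [7];  Q = [1, 3, 4, 6] / [2, 7] / [5];  common shape = (4, 2, 1)

Row-insert the values π_1, π_2, … into P one at a time, bumping the leftmost entry strictly greater than the inserted value down to the next row. The recording tableau Q records, in position (i, j), the step at which that cell was added to P.
  Insert 7 (step 1): P = [7];  Q = [1]
  Insert 3 (step 2): P = [3] / [7];  Q = [1] / [2]
  Insert 4 (step 3): P = [3, 4] / [7];  Q = [1, 3] / [2]
  Insert 5 (step 4): P = [3, 4, 5] / [7];  Q = [1, 3, 4] / [2]
  Insert 1 (step 5): P = [1, 4, 5] / [3] / [7];  Q = [1, 3, 4] / [2] / [5]
  Insert 6 (step 6): P = [1, 4, 5, 6] / [3] / [7];  Q = [1, 3, 4, 6] / [2] / [5]
  Insert 2 (step 7): P = [1, 2, 5, 6] / [3, 4] / [7];  Q = [1, 3, 4, 6] / [2, 7] / [5]
Final shape: (4, 2, 1).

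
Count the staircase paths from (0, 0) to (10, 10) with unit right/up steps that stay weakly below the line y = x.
C_10 = 16796

These NE paths below the diagonal are counted by the Catalan number C_n = (1/(n + 1)) · C(2n, n). For n = 10: C_10 = (1/11) · C(20, 10) = 184756/11 = 16796.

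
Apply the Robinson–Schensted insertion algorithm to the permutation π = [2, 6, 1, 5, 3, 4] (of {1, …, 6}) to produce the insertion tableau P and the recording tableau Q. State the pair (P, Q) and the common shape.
P = [1, 3, 4] / [2, 5] / [6];  Q = [1, 2, 6] / [3, 4] / [5];  common shape = (3, 2, 1)

Row-insert the values π_1, π_2, … into P one at a time, bumping the leftmost entry strictly greater than the inserted value down to the next row. The recording tableau Q records, in position (i, j), the step at which that cell was added to P.
  Insert 2 (step 1): P = [2];  Q = [1]
  Insert 6 (step 2): P = [2, 6];  Q = [1, 2]
  Insert 1 (step 3): P = [1, 6] / [2];  Q = [1, 2] / [3]
  Insert 5 (step 4): P = [1, 5] / [2, 6];  Q = [1, 2] / [3, 4]
  Insert 3 (step 5): P = [1, 3] / [2, 5] / [6];  Q = [1, 2] / [3, 4] / [5]
  Insert 4 (step 6): P = [1, 3, 4] / [2, 5] / [6];  Q = [1, 2, 6] / [3, 4] / [5]
Final shape: (3, 2, 1).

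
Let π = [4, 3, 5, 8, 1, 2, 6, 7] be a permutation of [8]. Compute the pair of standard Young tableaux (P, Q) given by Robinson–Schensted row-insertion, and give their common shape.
P = [1, 2, 6, 7] / [3, 5, 8] / [4];  Q = [1, 3, 4, 8] / [2, 6, 7] / [5];  common shape = (4, 3, 1)

Row-insert the values π_1, π_2, … into P one at a time, bumping the leftmost entry strictly greater than the inserted value down to the next row. The recording tableau Q records, in position (i, j), the step at which that cell was added to P.
  Insert 4 (step 1): P = [4];  Q = [1]
  Insert 3 (step 2): P = [3] / [4];  Q = [1] / [2]
  Insert 5 (step 3): P = [3, 5] / [4];  Q = [1, 3] / [2]
  Insert 8 (step 4): P = [3, 5, 8] / [4];  Q = [1, 3, 4] / [2]
  Insert 1 (step 5): P = [1, 5, 8] / [3] / [4];  Q = [1, 3, 4] / [2] / [5]
  Insert 2 (step 6): P = [1, 2, 8] / [3, 5] / [4];  Q = [1, 3, 4] / [2, 6] / [5]
  Insert 6 (step 7): P = [1, 2, 6] / [3, 5, 8] / [4];  Q = [1, 3, 4] / [2, 6, 7] / [5]
  Insert 7 (step 8): P = [1, 2, 6, 7] / [3, 5, 8] / [4];  Q = [1, 3, 4, 8] / [2, 6, 7] / [5]
Final shape: (4, 3, 1).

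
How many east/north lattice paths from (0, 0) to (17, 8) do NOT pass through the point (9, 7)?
Number of paths = 978615

Total paths from (0, 0) to (17, 8): C(25, 17) = 1081575. Paths through (9, 7): (paths (0, 0) → (9, 7)) × (paths (9, 7) → (17, 8)) = C(16, 9) · C(9, 8) = 11440 · 9 = 102960. Avoidance count = 1081575 − 102960 = 978615.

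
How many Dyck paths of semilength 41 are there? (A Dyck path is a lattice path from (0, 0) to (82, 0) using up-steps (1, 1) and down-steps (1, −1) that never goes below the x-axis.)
C_41 = 10113918591637898134020

These Dyck paths are counted by the Catalan number C_n = (1/(n + 1)) · C(2n, n). For n = 41: C_41 = (1/42) · C(82, 41) = 424784580848791721628840/42 = 10113918591637898134020.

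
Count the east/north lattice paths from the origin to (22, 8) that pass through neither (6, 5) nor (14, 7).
Number of paths = 4545837

Inclusion–exclusion. Total paths: C(30, 22) = 5852925. Through P₁: C(11, 6)·C(19, 16) = 447678. Through P₂: C(21, 14)·C(9, 8) = 1046520. Since P₁ is strictly southwest of P₂, a monotone path through both must visit P₁ then P₂; paths through both = C(11, 6)·C(10, 8)·C(9, 8) = 187110. Avoid both = 5852925 − 447678 − 1046520 + 187110 = 4545837.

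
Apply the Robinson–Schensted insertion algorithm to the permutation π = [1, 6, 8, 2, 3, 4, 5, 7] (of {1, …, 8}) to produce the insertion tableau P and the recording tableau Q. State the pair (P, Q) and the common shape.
P = [1, 2, 3, 4, 5, 7] / [6, 8];  Q = [1, 2, 3, 6, 7, 8] / [4, 5];  common shape = (6, 2)

Row-insert the values π_1, π_2, … into P one at a time, bumping the leftmost entry strictly greater than the inserted value down to the next row. The recording tableau Q records, in position (i, j), the step at which that cell was added to P.
  Insert 1 (step 1): P = [1];  Q = [1]
  Insert 6 (step 2): P = [1, 6];  Q = [1, 2]
  Insert 8 (step 3): P = [1, 6, 8];  Q = [1, 2, 3]
  Insert 2 (step 4): P = [1, 2, 8] / [6];  Q = [1, 2, 3] / [4]
  Insert 3 (step 5): P = [1, 2, 3] / [6, 8];  Q = [1, 2, 3] / [4, 5]
  Insert 4 (step 6): P = [1, 2, 3, 4] / [6, 8];  Q = [1, 2, 3, 6] / [4, 5]
  Insert 5 (step 7): P = [1, 2, 3, 4, 5] / [6, 8];  Q = [1, 2, 3, 6, 7] / [4, 5]
  Insert 7 (step 8): P = [1, 2, 3, 4, 5, 7] / [6, 8];  Q = [1, 2, 3, 6, 7, 8] / [4, 5]
Final shape: (6, 2).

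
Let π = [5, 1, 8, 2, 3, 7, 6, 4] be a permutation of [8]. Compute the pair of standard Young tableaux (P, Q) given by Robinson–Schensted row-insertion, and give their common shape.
P = [1, 2, 3, 4] / [5, 6] / [7] / [8];  Q = [1, 3, 5, 6] / [2, 4] / [7] / [8];  common shape = (4, 2, 1, 1)

Row-insert the values π_1, π_2, … into P one at a time, bumping the leftmost entry strictly greater than the inserted value down to the next row. The recording tableau Q records, in position (i, j), the step at which that cell was added to P.
  Insert 5 (step 1): P = [5];  Q = [1]
  Insert 1 (step 2): P = [1] / [5];  Q = [1] / [2]
  Insert 8 (step 3): P = [1, 8] / [5];  Q = [1, 3] / [2]
  Insert 2 (step 4): P = [1, 2] / [5, 8];  Q = [1, 3] / [2, 4]
  Insert 3 (step 5): P = [1, 2, 3] / [5, 8];  Q = [1, 3, 5] / [2, 4]
  Insert 7 (step 6): P = [1, 2, 3, 7] / [5, 8];  Q = [1, 3, 5, 6] / [2, 4]
  Insert 6 (step 7): P = [1, 2, 3, 6] / [5, 7] / [8];  Q = [1, 3, 5, 6] / [2, 4] / [7]
  Insert 4 (step 8): P = [1, 2, 3, 4] / [5, 6] / [7] / [8];  Q = [1, 3, 5, 6] / [2, 4] / [7] / [8]
Final shape: (4, 2, 1, 1).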